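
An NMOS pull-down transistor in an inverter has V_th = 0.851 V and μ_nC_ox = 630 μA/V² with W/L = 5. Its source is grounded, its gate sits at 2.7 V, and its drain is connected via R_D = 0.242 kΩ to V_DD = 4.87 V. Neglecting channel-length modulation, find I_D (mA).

V_GS = V_G = 2.7 V, so V_ov = 2.7 − 0.851 = 1.85 V.
k_n = μ_nC_ox · (W/L) = 3.15 mA/V².
Assume saturation: I_D = ½ k_n V_ov² = 0.5 × 3.15 × 1.85² = 5.38 mA, giving V_DS = V_DD − I_D R_D = 4.87 − 5.38 × 0.242 = 3.57 V.
V_DS = 3.57 V ≥ V_ov = 1.85 V, confirming saturation.

I_D = 5.38 mA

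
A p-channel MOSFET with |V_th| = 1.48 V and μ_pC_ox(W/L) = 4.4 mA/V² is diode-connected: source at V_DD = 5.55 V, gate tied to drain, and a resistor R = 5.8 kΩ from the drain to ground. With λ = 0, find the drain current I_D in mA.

I_D = 0.611 mA

With gate tied to drain, V_SG = V_SD ≥ V_SG − |V_th|, so the device is in saturation.
KCL at the drain: ½ k_p (V_SG − |V_th|)² = (V_DD − V_SG)/R.
Let x = V_SG − 1.48. Then 12.8 x² + x − 4.07 = 0, giving x = 0.527 V (positive root), so V_SG = 2.01 V.
I_D = (V_DD − V_SG)/R = (5.55 − 2.01) / 5.8 = 0.611 mA.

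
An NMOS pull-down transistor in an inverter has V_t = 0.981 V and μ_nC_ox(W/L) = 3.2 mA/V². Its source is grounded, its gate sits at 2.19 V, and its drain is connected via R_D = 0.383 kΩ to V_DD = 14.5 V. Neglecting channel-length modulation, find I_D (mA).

I_D = 2.34 mA

V_GS = V_G = 2.19 V, so V_ov = 2.19 − 0.981 = 1.21 V.
Assume saturation: I_D = ½ k_n V_ov² = 0.5 × 3.2 × 1.21² = 2.34 mA, giving V_DS = V_DD − I_D R_D = 14.5 − 2.34 × 0.383 = 13.6 V.
V_DS = 13.6 V ≥ V_ov = 1.21 V, confirming saturation.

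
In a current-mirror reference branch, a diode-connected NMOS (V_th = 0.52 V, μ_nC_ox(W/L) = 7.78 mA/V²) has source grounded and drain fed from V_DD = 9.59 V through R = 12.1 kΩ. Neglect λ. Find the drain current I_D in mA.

I_D = 0.714 mA

With gate tied to drain, V_GS = V_DS ≥ V_GS − V_th, so the device is in saturation.
KCL at the drain: ½ k_n (V_GS − V_th)² = (V_DD − V_GS)/R.
Let x = V_GS − 0.52. Then 47.1 x² + x − 9.07 = 0, giving x = 0.428 V (positive root), so V_GS = 0.948 V.
I_D = (V_DD − V_GS)/R = (9.59 − 0.948) / 12.1 = 0.714 mA.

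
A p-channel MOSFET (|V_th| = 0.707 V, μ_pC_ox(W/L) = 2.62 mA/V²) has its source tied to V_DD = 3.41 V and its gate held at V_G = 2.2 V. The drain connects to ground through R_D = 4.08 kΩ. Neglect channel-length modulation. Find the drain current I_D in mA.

I_D = 0.331 mA

V_SG = V_DD − V_G = 3.41 − 2.2 = 1.21 V, so V_ov = 1.21 − 0.707 = 0.503 V.
Assume saturation: I_D = ½ k_p V_ov² = 0.5 × 2.62 × 0.503² = 0.331 mA, giving V_SD = V_DD − I_D R_D = 3.41 − 0.331 × 4.08 = 2.06 V.
V_SD = 2.06 V ≥ V_ov = 0.503 V, confirming saturation.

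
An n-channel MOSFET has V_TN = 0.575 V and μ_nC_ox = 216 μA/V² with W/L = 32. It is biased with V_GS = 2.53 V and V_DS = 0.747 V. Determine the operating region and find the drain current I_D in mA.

k_n = μ_nC_ox · (W/L) = 6.912 mA/V².
V_ov = V_GS − V_TN = 2.53 − 0.575 = 1.95 V.
Since V_DS = 0.747 V < V_ov = 1.95 V, the device is in the triode region.
I_D = k_n [V_ov · V_DS − ½ V_DS²] = 6.912 × [1.95 × 0.747 − 0.5 × 0.747²] = 8.17 mA.

Triode; I_D = 8.17 mA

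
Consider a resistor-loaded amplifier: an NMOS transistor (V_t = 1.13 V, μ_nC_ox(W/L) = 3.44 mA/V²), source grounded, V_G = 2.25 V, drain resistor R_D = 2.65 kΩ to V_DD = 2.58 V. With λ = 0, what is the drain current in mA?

I_D = 0.877 mA

V_GS = V_G = 2.25 V, so V_ov = 2.25 − 1.13 = 1.12 V.
Assume saturation: I_D = ½ k_n V_ov² = 0.5 × 3.44 × 1.12² = 2.16 mA, giving V_DS = V_DD − I_D R_D = 2.58 − 2.16 × 2.65 = -3.14 V.
But -3.14 V < V_ov = 1.12 V, so the device is actually in triode.
In triode I_D = k_n[V_ov V_DS − ½ V_DS²] and I_D = (V_DD − V_DS)/R_D. Equating: 4.56 V_DS² − 11.21 V_DS + 2.58 = 0, giving V_DS = 0.257 V (the root below V_ov).
I_D = (2.58 − 0.257) / 2.65 = 0.877 mA.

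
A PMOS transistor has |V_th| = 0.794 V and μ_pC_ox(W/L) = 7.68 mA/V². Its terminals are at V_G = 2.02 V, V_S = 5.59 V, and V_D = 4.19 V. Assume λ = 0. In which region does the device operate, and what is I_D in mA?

V_SG = V_S − V_G = 5.59 − 2.02 = 3.57 V; V_SD = V_S − V_D = 5.59 − 4.19 = 1.4 V.
V_ov = V_SG − |V_th| = 3.57 − 0.794 = 2.78 V.
Since V_SD = 1.4 V < V_ov = 2.78 V, the device is in the triode region.
I_D = k_p [V_ov · V_SD − ½ V_SD²] = 7.68 × [2.78 × 1.4 − 0.5 × 1.4²] = 22.3 mA.

Triode; I_D = 22.3 mA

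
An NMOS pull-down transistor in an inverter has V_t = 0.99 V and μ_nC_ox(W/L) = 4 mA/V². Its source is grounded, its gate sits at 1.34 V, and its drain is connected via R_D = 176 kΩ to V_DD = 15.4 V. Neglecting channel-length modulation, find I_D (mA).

I_D = 0.0871 mA

V_GS = V_G = 1.34 V, so V_ov = 1.34 − 0.99 = 0.35 V.
Assume saturation: I_D = ½ k_n V_ov² = 0.5 × 4 × 0.35² = 0.245 mA, giving V_DS = V_DD − I_D R_D = 15.4 − 0.245 × 176 = -27.7 V.
But -27.7 V < V_ov = 0.35 V, so the device is actually in triode.
In triode I_D = k_n[V_ov V_DS − ½ V_DS²] and I_D = (V_DD − V_DS)/R_D. Equating: 352 V_DS² − 247.4 V_DS + 15.4 = 0, giving V_DS = 0.069 V (the root below V_ov).
I_D = (15.4 − 0.069) / 176 = 0.0871 mA.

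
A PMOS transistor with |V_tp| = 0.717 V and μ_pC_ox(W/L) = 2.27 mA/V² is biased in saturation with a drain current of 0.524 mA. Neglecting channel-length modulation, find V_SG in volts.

V_SG = 1.40 V

In saturation I_D = ½ k_p (V_SG − |V_tp|)², so V_SG − |V_tp| = √(2 I_D / k_p) = √(2 × 0.524 / 2.27) = 0.679 V.
V_SG = 0.717 + 0.679 = 1.4 V.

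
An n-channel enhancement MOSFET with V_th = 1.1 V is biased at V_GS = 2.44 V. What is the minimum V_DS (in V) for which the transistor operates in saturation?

The boundary between triode and saturation is V_DS = V_GS − V_th = V_ov.
V_ov = 2.44 − 1.1 = 1.34 V.

V_DS,sat = 1.34 V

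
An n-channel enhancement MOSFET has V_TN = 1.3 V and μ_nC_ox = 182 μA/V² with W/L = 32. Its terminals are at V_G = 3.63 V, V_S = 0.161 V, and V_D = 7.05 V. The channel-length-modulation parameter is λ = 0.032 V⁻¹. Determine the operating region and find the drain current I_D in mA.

Saturation; I_D = 16.7 mA

V_GS = V_G − V_S = 3.63 − 0.161 = 3.47 V; V_DS = V_D − V_S = 7.05 − 0.161 = 6.89 V.
k_n = μ_nC_ox · (W/L) = 5.824 mA/V².
V_ov = V_GS − V_TN = 3.47 − 1.3 = 2.17 V.
Since V_DS = 6.89 V ≥ V_ov = 2.17 V, the device is in saturation.
I_D = ½ k_n V_ov² (1 + λ V_DS) = 0.5 × 5.824 × 2.17² × (1 + 0.032 × 6.89) = 16.7 mA.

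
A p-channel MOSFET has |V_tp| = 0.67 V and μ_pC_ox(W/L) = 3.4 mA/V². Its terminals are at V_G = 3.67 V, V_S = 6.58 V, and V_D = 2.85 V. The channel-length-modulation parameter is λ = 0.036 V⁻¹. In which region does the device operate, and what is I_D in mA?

V_SG = V_S − V_G = 6.58 − 3.67 = 2.91 V; V_SD = V_S − V_D = 6.58 − 2.85 = 3.73 V.
V_ov = V_SG − |V_tp| = 2.91 − 0.67 = 2.24 V.
Since V_SD = 3.73 V ≥ V_ov = 2.24 V, the device is in saturation.
I_D = ½ k_p V_ov² (1 + λ V_SD) = 0.5 × 3.4 × 2.24² × (1 + 0.036 × 3.73) = 9.68 mA.

Saturation; I_D = 9.68 mA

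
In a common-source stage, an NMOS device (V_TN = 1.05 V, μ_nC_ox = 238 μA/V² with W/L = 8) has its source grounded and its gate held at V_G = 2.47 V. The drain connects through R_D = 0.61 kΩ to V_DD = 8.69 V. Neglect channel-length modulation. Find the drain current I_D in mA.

V_GS = V_G = 2.47 V, so V_ov = 2.47 − 1.05 = 1.42 V.
k_n = μ_nC_ox · (W/L) = 1.904 mA/V².
Assume saturation: I_D = ½ k_n V_ov² = 0.5 × 1.904 × 1.42² = 1.92 mA, giving V_DS = V_DD − I_D R_D = 8.69 − 1.92 × 0.61 = 7.52 V.
V_DS = 7.52 V ≥ V_ov = 1.42 V, confirming saturation.

I_D = 1.92 mA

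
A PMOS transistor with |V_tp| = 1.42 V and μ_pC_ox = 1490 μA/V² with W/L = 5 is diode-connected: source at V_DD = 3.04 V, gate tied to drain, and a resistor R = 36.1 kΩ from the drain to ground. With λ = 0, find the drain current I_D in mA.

I_D = 0.0419 mA

With gate tied to drain, V_SG = V_SD ≥ V_SG − |V_tp|, so the device is in saturation.
k_p = μ_pC_ox · (W/L) = 7.45 mA/V².
KCL at the drain: ½ k_p (V_SG − |V_tp|)² = (V_DD − V_SG)/R.
Let x = V_SG − 1.42. Then 134 x² + x − 1.62 = 0, giving x = 0.106 V (positive root), so V_SG = 1.53 V.
I_D = (V_DD − V_SG)/R = (3.04 − 1.53) / 36.1 = 0.0419 mA.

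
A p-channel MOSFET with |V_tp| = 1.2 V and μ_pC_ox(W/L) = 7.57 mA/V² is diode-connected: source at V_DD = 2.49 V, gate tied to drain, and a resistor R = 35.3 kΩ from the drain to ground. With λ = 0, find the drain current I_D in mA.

I_D = 0.0339 mA

With gate tied to drain, V_SG = V_SD ≥ V_SG − |V_tp|, so the device is in saturation.
KCL at the drain: ½ k_p (V_SG − |V_tp|)² = (V_DD − V_SG)/R.
Let x = V_SG − 1.2. Then 134 x² + x − 1.29 = 0, giving x = 0.0946 V (positive root), so V_SG = 1.29 V.
I_D = (V_DD − V_SG)/R = (2.49 − 1.29) / 35.3 = 0.0339 mA.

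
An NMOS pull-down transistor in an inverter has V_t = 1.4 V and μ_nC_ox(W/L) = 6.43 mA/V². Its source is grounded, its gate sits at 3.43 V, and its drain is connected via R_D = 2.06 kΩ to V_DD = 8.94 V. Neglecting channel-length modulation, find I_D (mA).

V_GS = V_G = 3.43 V, so V_ov = 3.43 − 1.4 = 2.03 V.
Assume saturation: I_D = ½ k_n V_ov² = 0.5 × 6.43 × 2.03² = 13.2 mA, giving V_DS = V_DD − I_D R_D = 8.94 − 13.2 × 2.06 = -18.4 V.
But -18.4 V < V_ov = 2.03 V, so the device is actually in triode.
In triode I_D = k_n[V_ov V_DS − ½ V_DS²] and I_D = (V_DD − V_DS)/R_D. Equating: 6.62 V_DS² − 27.89 V_DS + 8.94 = 0, giving V_DS = 0.35 V (the root below V_ov).
I_D = (8.94 − 0.35) / 2.06 = 4.17 mA.

I_D = 4.17 mA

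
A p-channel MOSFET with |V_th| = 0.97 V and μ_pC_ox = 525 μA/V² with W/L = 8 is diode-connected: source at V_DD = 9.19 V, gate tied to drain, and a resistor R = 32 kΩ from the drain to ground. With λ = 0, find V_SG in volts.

V_SG = 1.31 V

With gate tied to drain, V_SG = V_SD ≥ V_SG − |V_th|, so the device is in saturation.
k_p = μ_pC_ox · (W/L) = 4.2 mA/V².
KCL at the drain: ½ k_p (V_SG − |V_th|)² = (V_DD − V_SG)/R.
Let x = V_SG − 0.97. Then 67.2 x² + x − 8.22 = 0, giving x = 0.342 V (positive root), so V_SG = 1.31 V.
I_D = (V_DD − V_SG)/R = (9.19 − 1.31) / 32 = 0.246 mA.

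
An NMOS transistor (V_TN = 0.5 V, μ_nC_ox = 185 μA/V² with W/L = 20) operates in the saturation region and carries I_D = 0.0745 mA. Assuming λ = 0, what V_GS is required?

k_n = μ_nC_ox · (W/L) = 3.7 mA/V².
In saturation I_D = ½ k_n (V_GS − V_TN)², so V_GS − V_TN = √(2 I_D / k_n) = √(2 × 0.0745 / 3.7) = 0.201 V.
V_GS = 0.5 + 0.201 = 0.701 V.

V_GS = 0.701 V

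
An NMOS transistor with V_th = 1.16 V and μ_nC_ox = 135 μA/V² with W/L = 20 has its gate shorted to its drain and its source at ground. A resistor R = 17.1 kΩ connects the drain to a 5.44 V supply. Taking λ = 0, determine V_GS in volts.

V_GS = 1.57 V

With gate tied to drain, V_GS = V_DS ≥ V_GS − V_th, so the device is in saturation.
k_n = μ_nC_ox · (W/L) = 2.7 mA/V².
KCL at the drain: ½ k_n (V_GS − V_th)² = (V_DD − V_GS)/R.
Let x = V_GS − 1.16. Then 23.1 x² + x − 4.28 = 0, giving x = 0.409 V (positive root), so V_GS = 1.57 V.
I_D = (V_DD − V_GS)/R = (5.44 − 1.57) / 17.1 = 0.226 mA.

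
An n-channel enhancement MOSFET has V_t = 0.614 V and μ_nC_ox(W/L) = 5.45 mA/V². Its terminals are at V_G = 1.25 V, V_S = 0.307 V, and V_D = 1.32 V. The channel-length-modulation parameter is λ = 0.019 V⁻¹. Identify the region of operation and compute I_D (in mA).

Saturation; I_D = 0.301 mA

V_GS = V_G − V_S = 1.25 − 0.307 = 0.943 V; V_DS = V_D − V_S = 1.32 − 0.307 = 1.01 V.
V_ov = V_GS − V_t = 0.943 − 0.614 = 0.329 V.
Since V_DS = 1.01 V ≥ V_ov = 0.329 V, the device is in saturation.
I_D = ½ k_n V_ov² (1 + λ V_DS) = 0.5 × 5.45 × 0.329² × (1 + 0.019 × 1.01) = 0.301 mA.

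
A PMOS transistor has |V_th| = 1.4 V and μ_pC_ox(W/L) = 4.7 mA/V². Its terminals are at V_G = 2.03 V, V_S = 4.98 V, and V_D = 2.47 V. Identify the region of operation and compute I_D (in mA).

Saturation; I_D = 5.65 mA

V_SG = V_S − V_G = 4.98 − 2.03 = 2.95 V; V_SD = V_S − V_D = 4.98 − 2.47 = 2.51 V.
V_ov = V_SG − |V_th| = 2.95 − 1.4 = 1.55 V.
Since V_SD = 2.51 V ≥ V_ov = 1.55 V, the device is in saturation.
I_D = ½ k_p V_ov² = 0.5 × 4.7 × 1.55² = 5.65 mA.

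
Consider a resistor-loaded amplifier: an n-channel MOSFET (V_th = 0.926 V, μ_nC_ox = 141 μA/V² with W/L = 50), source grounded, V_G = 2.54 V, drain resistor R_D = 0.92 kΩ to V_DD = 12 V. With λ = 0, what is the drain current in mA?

I_D = 9.18 mA

V_GS = V_G = 2.54 V, so V_ov = 2.54 − 0.926 = 1.61 V.
k_n = μ_nC_ox · (W/L) = 7.05 mA/V².
Assume saturation: I_D = ½ k_n V_ov² = 0.5 × 7.05 × 1.61² = 9.18 mA, giving V_DS = V_DD − I_D R_D = 12 − 9.18 × 0.92 = 3.55 V.
V_DS = 3.55 V ≥ V_ov = 1.61 V, confirming saturation.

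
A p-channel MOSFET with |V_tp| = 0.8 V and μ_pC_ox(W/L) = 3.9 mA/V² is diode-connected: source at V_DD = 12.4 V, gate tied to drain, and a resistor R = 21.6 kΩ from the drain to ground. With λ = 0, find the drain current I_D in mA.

With gate tied to drain, V_SG = V_SD ≥ V_SG − |V_tp|, so the device is in saturation.
KCL at the drain: ½ k_p (V_SG − |V_tp|)² = (V_DD − V_SG)/R.
Let x = V_SG − 0.8. Then 42.1 x² + x − 11.6 = 0, giving x = 0.513 V (positive root), so V_SG = 1.31 V.
I_D = (V_DD − V_SG)/R = (12.4 − 1.31) / 21.6 = 0.513 mA.

I_D = 0.513 mA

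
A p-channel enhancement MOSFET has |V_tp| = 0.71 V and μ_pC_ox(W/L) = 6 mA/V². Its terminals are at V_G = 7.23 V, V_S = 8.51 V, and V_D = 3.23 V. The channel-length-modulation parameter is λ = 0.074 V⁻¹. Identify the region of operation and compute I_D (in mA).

Saturation; I_D = 1.36 mA

V_SG = V_S − V_G = 8.51 − 7.23 = 1.28 V; V_SD = V_S − V_D = 8.51 − 3.23 = 5.28 V.
V_ov = V_SG − |V_tp| = 1.28 − 0.71 = 0.57 V.
Since V_SD = 5.28 V ≥ V_ov = 0.57 V, the device is in saturation.
I_D = ½ k_p V_ov² (1 + λ V_SD) = 0.5 × 6 × 0.57² × (1 + 0.074 × 5.28) = 1.36 mA.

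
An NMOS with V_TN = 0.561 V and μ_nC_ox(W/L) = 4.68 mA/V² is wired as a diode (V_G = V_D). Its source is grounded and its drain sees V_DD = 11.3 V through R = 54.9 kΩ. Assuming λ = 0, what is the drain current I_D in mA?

With gate tied to drain, V_GS = V_DS ≥ V_GS − V_TN, so the device is in saturation.
KCL at the drain: ½ k_n (V_GS − V_TN)² = (V_DD − V_GS)/R.
Let x = V_GS − 0.561. Then 128 x² + x − 10.74 = 0, giving x = 0.285 V (positive root), so V_GS = 0.846 V.
I_D = (V_DD − V_GS)/R = (11.3 − 0.846) / 54.9 = 0.19 mA.

I_D = 0.190 mA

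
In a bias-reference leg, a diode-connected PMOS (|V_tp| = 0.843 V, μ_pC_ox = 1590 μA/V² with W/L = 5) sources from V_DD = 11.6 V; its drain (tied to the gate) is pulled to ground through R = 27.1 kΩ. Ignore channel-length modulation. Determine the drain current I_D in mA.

With gate tied to drain, V_SG = V_SD ≥ V_SG − |V_tp|, so the device is in saturation.
k_p = μ_pC_ox · (W/L) = 7.95 mA/V².
KCL at the drain: ½ k_p (V_SG − |V_tp|)² = (V_DD − V_SG)/R.
Let x = V_SG − 0.843. Then 108 x² + x − 10.76 = 0, giving x = 0.311 V (positive root), so V_SG = 1.15 V.
I_D = (V_DD − V_SG)/R = (11.6 − 1.15) / 27.1 = 0.385 mA.

I_D = 0.385 mA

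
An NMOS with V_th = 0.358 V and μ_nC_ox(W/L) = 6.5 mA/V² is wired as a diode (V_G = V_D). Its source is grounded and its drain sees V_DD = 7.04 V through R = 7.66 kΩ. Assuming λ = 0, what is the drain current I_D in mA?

I_D = 0.807 mA

With gate tied to drain, V_GS = V_DS ≥ V_GS − V_th, so the device is in saturation.
KCL at the drain: ½ k_n (V_GS − V_th)² = (V_DD − V_GS)/R.
Let x = V_GS − 0.358. Then 24.9 x² + x − 6.682 = 0, giving x = 0.498 V (positive root), so V_GS = 0.856 V.
I_D = (V_DD − V_GS)/R = (7.04 − 0.856) / 7.66 = 0.807 mA.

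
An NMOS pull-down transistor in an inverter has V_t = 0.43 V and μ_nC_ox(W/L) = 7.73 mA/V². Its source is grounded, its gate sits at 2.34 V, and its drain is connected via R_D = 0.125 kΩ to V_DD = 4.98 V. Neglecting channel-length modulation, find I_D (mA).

V_GS = V_G = 2.34 V, so V_ov = 2.34 − 0.43 = 1.91 V.
Assume saturation: I_D = ½ k_n V_ov² = 0.5 × 7.73 × 1.91² = 14.1 mA, giving V_DS = V_DD − I_D R_D = 4.98 − 14.1 × 0.125 = 3.22 V.
V_DS = 3.22 V ≥ V_ov = 1.91 V, confirming saturation.

I_D = 14.1 mA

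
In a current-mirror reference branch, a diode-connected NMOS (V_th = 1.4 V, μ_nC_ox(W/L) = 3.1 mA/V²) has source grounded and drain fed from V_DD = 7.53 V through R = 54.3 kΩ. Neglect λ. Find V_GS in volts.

With gate tied to drain, V_GS = V_DS ≥ V_GS − V_th, so the device is in saturation.
KCL at the drain: ½ k_n (V_GS − V_th)² = (V_DD − V_GS)/R.
Let x = V_GS − 1.4. Then 84.2 x² + x − 6.13 = 0, giving x = 0.264 V (positive root), so V_GS = 1.66 V.
I_D = (V_DD − V_GS)/R = (7.53 − 1.66) / 54.3 = 0.108 mA.

V_GS = 1.66 V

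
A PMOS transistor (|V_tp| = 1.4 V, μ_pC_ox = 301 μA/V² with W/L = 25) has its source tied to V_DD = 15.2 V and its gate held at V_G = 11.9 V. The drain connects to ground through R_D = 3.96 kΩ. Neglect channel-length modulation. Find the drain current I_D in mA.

I_D = 3.77 mA

V_SG = V_DD − V_G = 15.2 − 11.9 = 3.3 V, so V_ov = 3.3 − 1.4 = 1.9 V.
k_p = μ_pC_ox · (W/L) = 7.525 mA/V².
Assume saturation: I_D = ½ k_p V_ov² = 0.5 × 7.525 × 1.9² = 13.6 mA, giving V_SD = V_DD − I_D R_D = 15.2 − 13.6 × 3.96 = -38.6 V.
But -38.6 V < V_ov = 1.9 V, so the device is actually in triode.
In triode I_D = k_p[V_ov V_SD − ½ V_SD²] and I_D = (V_DD − V_SD)/R_D. Equating: 14.9 V_SD² − 57.62 V_SD + 15.2 = 0, giving V_SD = 0.285 V (the root below V_ov).
I_D = (15.2 − 0.285) / 3.96 = 3.77 mA.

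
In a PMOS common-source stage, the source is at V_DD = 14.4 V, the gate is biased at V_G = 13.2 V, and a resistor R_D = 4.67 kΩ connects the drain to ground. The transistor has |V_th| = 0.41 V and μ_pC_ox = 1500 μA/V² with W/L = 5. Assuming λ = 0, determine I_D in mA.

V_SG = V_DD − V_G = 14.4 − 13.2 = 1.2 V, so V_ov = 1.2 − 0.41 = 0.79 V.
k_p = μ_pC_ox · (W/L) = 7.5 mA/V².
Assume saturation: I_D = ½ k_p V_ov² = 0.5 × 7.5 × 0.79² = 2.34 mA, giving V_SD = V_DD − I_D R_D = 14.4 − 2.34 × 4.67 = 3.47 V.
V_SD = 3.47 V ≥ V_ov = 0.79 V, confirming saturation.

I_D = 2.34 mA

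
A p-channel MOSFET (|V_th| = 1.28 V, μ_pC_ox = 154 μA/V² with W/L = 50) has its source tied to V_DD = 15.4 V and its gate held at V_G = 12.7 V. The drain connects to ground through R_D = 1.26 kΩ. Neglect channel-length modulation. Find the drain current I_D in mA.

I_D = 7.76 mA

V_SG = V_DD − V_G = 15.4 − 12.7 = 2.7 V, so V_ov = 2.7 − 1.28 = 1.42 V.
k_p = μ_pC_ox · (W/L) = 7.7 mA/V².
Assume saturation: I_D = ½ k_p V_ov² = 0.5 × 7.7 × 1.42² = 7.76 mA, giving V_SD = V_DD − I_D R_D = 15.4 − 7.76 × 1.26 = 5.62 V.
V_SD = 5.62 V ≥ V_ov = 1.42 V, confirming saturation.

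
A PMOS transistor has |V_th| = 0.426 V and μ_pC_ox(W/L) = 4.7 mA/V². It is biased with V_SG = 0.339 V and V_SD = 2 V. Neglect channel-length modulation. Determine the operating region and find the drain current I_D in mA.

V_SG = 0.339 V < |V_th| = 0.426 V, so the transistor is in cutoff.

Cutoff; I_D = 0 mA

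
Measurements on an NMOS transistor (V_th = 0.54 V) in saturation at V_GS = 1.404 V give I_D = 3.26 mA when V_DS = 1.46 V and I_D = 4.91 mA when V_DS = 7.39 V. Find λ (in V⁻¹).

With V_GS fixed, I_D ∝ (1 + λ V_DS) in saturation, so I_D2/I_D1 = (1 + λ V_DS2)/(1 + λ V_DS1).
4.91/3.26 = 1.506 = (1 + 7.39 λ)/(1 + 1.46 λ).
Solving: λ (I_D1 V_DS2 − I_D2 V_DS1) = I_D2 − I_D1, so λ = (4.91 − 3.26) / (3.26 × 7.39 − 4.91 × 1.46) = 1.65 / 16.9 = 0.0975 V⁻¹.

λ = 0.0975 V⁻¹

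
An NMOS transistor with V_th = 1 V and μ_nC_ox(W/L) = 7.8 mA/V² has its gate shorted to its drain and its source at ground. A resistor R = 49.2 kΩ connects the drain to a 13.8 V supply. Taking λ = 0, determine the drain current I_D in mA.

With gate tied to drain, V_GS = V_DS ≥ V_GS − V_th, so the device is in saturation.
KCL at the drain: ½ k_n (V_GS − V_th)² = (V_DD − V_GS)/R.
Let x = V_GS − 1. Then 192 x² + x − 12.8 = 0, giving x = 0.256 V (positive root), so V_GS = 1.26 V.
I_D = (V_DD − V_GS)/R = (13.8 − 1.26) / 49.2 = 0.255 mA.

I_D = 0.255 mA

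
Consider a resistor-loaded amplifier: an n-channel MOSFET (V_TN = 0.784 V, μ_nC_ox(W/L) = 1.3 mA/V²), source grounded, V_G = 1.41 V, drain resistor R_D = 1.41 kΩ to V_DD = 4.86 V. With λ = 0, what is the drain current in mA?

I_D = 0.255 mA

V_GS = V_G = 1.41 V, so V_ov = 1.41 − 0.784 = 0.626 V.
Assume saturation: I_D = ½ k_n V_ov² = 0.5 × 1.3 × 0.626² = 0.255 mA, giving V_DS = V_DD − I_D R_D = 4.86 − 0.255 × 1.41 = 4.5 V.
V_DS = 4.5 V ≥ V_ov = 0.626 V, confirming saturation.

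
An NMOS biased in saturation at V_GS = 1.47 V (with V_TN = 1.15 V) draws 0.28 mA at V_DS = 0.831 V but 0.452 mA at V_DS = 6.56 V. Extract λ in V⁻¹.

With V_GS fixed, I_D ∝ (1 + λ V_DS) in saturation, so I_D2/I_D1 = (1 + λ V_DS2)/(1 + λ V_DS1).
0.452/0.28 = 1.614 = (1 + 6.56 λ)/(1 + 0.831 λ).
Solving: λ (I_D1 V_DS2 − I_D2 V_DS1) = I_D2 − I_D1, so λ = (0.452 − 0.28) / (0.28 × 6.56 − 0.452 × 0.831) = 0.172 / 1.46 = 0.118 V⁻¹.

λ = 0.118 V⁻¹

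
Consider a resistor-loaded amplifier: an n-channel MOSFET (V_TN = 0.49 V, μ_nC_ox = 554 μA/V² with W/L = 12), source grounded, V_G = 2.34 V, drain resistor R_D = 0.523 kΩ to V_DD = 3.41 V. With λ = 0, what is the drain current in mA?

V_GS = V_G = 2.34 V, so V_ov = 2.34 − 0.49 = 1.85 V.
k_n = μ_nC_ox · (W/L) = 6.648 mA/V².
Assume saturation: I_D = ½ k_n V_ov² = 0.5 × 6.648 × 1.85² = 11.4 mA, giving V_DS = V_DD − I_D R_D = 3.41 − 11.4 × 0.523 = -2.54 V.
But -2.54 V < V_ov = 1.85 V, so the device is actually in triode.
In triode I_D = k_n[V_ov V_DS − ½ V_DS²] and I_D = (V_DD − V_DS)/R_D. Equating: 1.74 V_DS² − 7.432 V_DS + 3.41 = 0, giving V_DS = 0.523 V (the root below V_ov).
I_D = (3.41 − 0.523) / 0.523 = 5.52 mA.

I_D = 5.52 mA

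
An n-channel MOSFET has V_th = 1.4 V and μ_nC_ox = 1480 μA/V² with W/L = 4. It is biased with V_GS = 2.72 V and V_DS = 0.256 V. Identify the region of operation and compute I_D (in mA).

Triode; I_D = 1.81 mA

k_n = μ_nC_ox · (W/L) = 5.92 mA/V².
V_ov = V_GS − V_th = 2.72 − 1.4 = 1.32 V.
Since V_DS = 0.256 V < V_ov = 1.32 V, the device is in the triode region.
I_D = k_n [V_ov · V_DS − ½ V_DS²] = 5.92 × [1.32 × 0.256 − 0.5 × 0.256²] = 1.81 mA.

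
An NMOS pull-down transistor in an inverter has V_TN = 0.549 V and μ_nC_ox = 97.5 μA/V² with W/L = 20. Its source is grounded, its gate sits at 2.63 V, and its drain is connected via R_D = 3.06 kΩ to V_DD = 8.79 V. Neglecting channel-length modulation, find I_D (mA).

I_D = 2.61 mA

V_GS = V_G = 2.63 V, so V_ov = 2.63 − 0.549 = 2.08 V.
k_n = μ_nC_ox · (W/L) = 1.95 mA/V².
Assume saturation: I_D = ½ k_n V_ov² = 0.5 × 1.95 × 2.08² = 4.22 mA, giving V_DS = V_DD − I_D R_D = 8.79 − 4.22 × 3.06 = -4.13 V.
But -4.13 V < V_ov = 2.08 V, so the device is actually in triode.
In triode I_D = k_n[V_ov V_DS − ½ V_DS²] and I_D = (V_DD − V_DS)/R_D. Equating: 2.98 V_DS² − 13.42 V_DS + 8.79 = 0, giving V_DS = 0.796 V (the root below V_ov).
I_D = (8.79 − 0.796) / 3.06 = 2.61 mA.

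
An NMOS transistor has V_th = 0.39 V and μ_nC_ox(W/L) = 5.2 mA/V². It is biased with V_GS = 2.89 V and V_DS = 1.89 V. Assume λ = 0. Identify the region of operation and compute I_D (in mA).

V_ov = V_GS − V_th = 2.89 − 0.39 = 2.5 V.
Since V_DS = 1.89 V < V_ov = 2.5 V, the device is in the triode region.
I_D = k_n [V_ov · V_DS − ½ V_DS²] = 5.2 × [2.5 × 1.89 − 0.5 × 1.89²] = 15.3 mA.

Triode; I_D = 15.3 mA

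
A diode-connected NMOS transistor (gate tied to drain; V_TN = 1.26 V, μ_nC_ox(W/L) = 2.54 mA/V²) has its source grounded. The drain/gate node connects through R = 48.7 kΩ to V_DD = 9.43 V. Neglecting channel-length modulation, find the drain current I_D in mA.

With gate tied to drain, V_GS = V_DS ≥ V_GS − V_TN, so the device is in saturation.
KCL at the drain: ½ k_n (V_GS − V_TN)² = (V_DD − V_GS)/R.
Let x = V_GS − 1.26. Then 61.8 x² + x − 8.17 = 0, giving x = 0.355 V (positive root), so V_GS = 1.62 V.
I_D = (V_DD − V_GS)/R = (9.43 − 1.62) / 48.7 = 0.16 mA.

I_D = 0.160 mA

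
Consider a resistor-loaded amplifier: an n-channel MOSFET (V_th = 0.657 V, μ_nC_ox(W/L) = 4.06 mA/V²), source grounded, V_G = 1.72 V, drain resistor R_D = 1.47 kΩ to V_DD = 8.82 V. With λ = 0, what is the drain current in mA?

V_GS = V_G = 1.72 V, so V_ov = 1.72 − 0.657 = 1.06 V.
Assume saturation: I_D = ½ k_n V_ov² = 0.5 × 4.06 × 1.06² = 2.29 mA, giving V_DS = V_DD − I_D R_D = 8.82 − 2.29 × 1.47 = 5.45 V.
V_DS = 5.45 V ≥ V_ov = 1.06 V, confirming saturation.

I_D = 2.29 mA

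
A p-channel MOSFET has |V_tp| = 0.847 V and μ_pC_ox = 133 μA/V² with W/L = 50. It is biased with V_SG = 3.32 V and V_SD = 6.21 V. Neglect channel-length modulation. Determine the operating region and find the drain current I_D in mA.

k_p = μ_pC_ox · (W/L) = 6.65 mA/V².
V_ov = V_SG − |V_tp| = 3.32 − 0.847 = 2.47 V.
Since V_SD = 6.21 V ≥ V_ov = 2.47 V, the device is in saturation.
I_D = ½ k_p V_ov² = 0.5 × 6.65 × 2.47² = 20.3 mA.

Saturation; I_D = 20.3 mA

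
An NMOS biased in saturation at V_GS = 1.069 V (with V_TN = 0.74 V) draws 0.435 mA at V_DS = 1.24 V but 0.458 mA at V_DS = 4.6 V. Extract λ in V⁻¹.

With V_GS fixed, I_D ∝ (1 + λ V_DS) in saturation, so I_D2/I_D1 = (1 + λ V_DS2)/(1 + λ V_DS1).
0.458/0.435 = 1.053 = (1 + 4.6 λ)/(1 + 1.24 λ).
Solving: λ (I_D1 V_DS2 − I_D2 V_DS1) = I_D2 − I_D1, so λ = (0.458 − 0.435) / (0.435 × 4.6 − 0.458 × 1.24) = 0.023 / 1.43 = 0.016 V⁻¹.

λ = 0.0160 V⁻¹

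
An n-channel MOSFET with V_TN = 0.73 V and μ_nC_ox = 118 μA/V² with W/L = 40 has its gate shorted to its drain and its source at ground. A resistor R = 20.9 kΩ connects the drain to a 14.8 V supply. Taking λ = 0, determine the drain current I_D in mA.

With gate tied to drain, V_GS = V_DS ≥ V_GS − V_TN, so the device is in saturation.
k_n = μ_nC_ox · (W/L) = 4.72 mA/V².
KCL at the drain: ½ k_n (V_GS − V_TN)² = (V_DD − V_GS)/R.
Let x = V_GS − 0.73. Then 49.3 x² + x − 14.07 = 0, giving x = 0.524 V (positive root), so V_GS = 1.25 V.
I_D = (V_DD − V_GS)/R = (14.8 − 1.25) / 20.9 = 0.648 mA.

I_D = 0.648 mA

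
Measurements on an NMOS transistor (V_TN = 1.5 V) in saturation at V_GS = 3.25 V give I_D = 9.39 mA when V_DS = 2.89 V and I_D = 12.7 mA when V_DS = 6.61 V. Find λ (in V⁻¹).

With V_GS fixed, I_D ∝ (1 + λ V_DS) in saturation, so I_D2/I_D1 = (1 + λ V_DS2)/(1 + λ V_DS1).
12.7/9.39 = 1.353 = (1 + 6.61 λ)/(1 + 2.89 λ).
Solving: λ (I_D1 V_DS2 − I_D2 V_DS1) = I_D2 − I_D1, so λ = (12.7 − 9.39) / (9.39 × 6.61 − 12.7 × 2.89) = 3.31 / 25.4 = 0.13 V⁻¹.

λ = 0.130 V⁻¹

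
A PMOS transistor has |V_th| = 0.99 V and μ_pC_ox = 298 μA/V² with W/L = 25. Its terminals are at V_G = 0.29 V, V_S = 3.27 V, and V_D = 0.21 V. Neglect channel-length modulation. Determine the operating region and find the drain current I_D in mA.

Saturation; I_D = 14.8 mA

V_SG = V_S − V_G = 3.27 − 0.29 = 2.98 V; V_SD = V_S − V_D = 3.27 − 0.21 = 3.06 V.
k_p = μ_pC_ox · (W/L) = 7.45 mA/V².
V_ov = V_SG − |V_th| = 2.98 − 0.99 = 1.99 V.
Since V_SD = 3.06 V ≥ V_ov = 1.99 V, the device is in saturation.
I_D = ½ k_p V_ov² = 0.5 × 7.45 × 1.99² = 14.8 mA.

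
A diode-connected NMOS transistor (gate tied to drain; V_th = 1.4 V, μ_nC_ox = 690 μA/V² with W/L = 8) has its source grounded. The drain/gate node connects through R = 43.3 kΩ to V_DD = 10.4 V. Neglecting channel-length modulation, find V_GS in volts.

With gate tied to drain, V_GS = V_DS ≥ V_GS − V_th, so the device is in saturation.
k_n = μ_nC_ox · (W/L) = 5.52 mA/V².
KCL at the drain: ½ k_n (V_GS − V_th)² = (V_DD − V_GS)/R.
Let x = V_GS − 1.4. Then 120 x² + x − 9 = 0, giving x = 0.27 V (positive root), so V_GS = 1.67 V.
I_D = (V_DD − V_GS)/R = (10.4 − 1.67) / 43.3 = 0.202 mA.

V_GS = 1.67 V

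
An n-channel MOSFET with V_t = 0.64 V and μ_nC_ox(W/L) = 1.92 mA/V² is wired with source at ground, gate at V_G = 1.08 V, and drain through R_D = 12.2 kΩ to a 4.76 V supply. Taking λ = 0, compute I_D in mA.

V_GS = V_G = 1.08 V, so V_ov = 1.08 − 0.64 = 0.44 V.
Assume saturation: I_D = ½ k_n V_ov² = 0.5 × 1.92 × 0.44² = 0.186 mA, giving V_DS = V_DD − I_D R_D = 4.76 − 0.186 × 12.2 = 2.49 V.
V_DS = 2.49 V ≥ V_ov = 0.44 V, confirming saturation.

I_D = 0.186 mA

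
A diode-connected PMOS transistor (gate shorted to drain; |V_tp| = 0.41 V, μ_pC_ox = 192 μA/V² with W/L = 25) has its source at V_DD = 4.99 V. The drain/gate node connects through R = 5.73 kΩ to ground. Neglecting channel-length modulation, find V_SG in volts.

With gate tied to drain, V_SG = V_SD ≥ V_SG − |V_tp|, so the device is in saturation.
k_p = μ_pC_ox · (W/L) = 4.8 mA/V².
KCL at the drain: ½ k_p (V_SG − |V_tp|)² = (V_DD − V_SG)/R.
Let x = V_SG − 0.41. Then 13.8 x² + x − 4.58 = 0, giving x = 0.542 V (positive root), so V_SG = 0.952 V.
I_D = (V_DD − V_SG)/R = (4.99 − 0.952) / 5.73 = 0.705 mA.

V_SG = 0.952 V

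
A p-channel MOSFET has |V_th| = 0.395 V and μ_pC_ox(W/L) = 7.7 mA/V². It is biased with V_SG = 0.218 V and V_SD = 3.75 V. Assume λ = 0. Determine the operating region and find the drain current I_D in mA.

Cutoff; I_D = 0 mA

V_SG = 0.218 V < |V_th| = 0.395 V, so the transistor is in cutoff.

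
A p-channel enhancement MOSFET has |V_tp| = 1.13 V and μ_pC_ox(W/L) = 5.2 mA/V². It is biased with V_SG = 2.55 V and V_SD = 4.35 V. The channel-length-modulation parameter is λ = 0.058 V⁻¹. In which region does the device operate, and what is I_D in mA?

Saturation; I_D = 6.57 mA

V_ov = V_SG − |V_tp| = 2.55 − 1.13 = 1.42 V.
Since V_SD = 4.35 V ≥ V_ov = 1.42 V, the device is in saturation.
I_D = ½ k_p V_ov² (1 + λ V_SD) = 0.5 × 5.2 × 1.42² × (1 + 0.058 × 4.35) = 6.57 mA.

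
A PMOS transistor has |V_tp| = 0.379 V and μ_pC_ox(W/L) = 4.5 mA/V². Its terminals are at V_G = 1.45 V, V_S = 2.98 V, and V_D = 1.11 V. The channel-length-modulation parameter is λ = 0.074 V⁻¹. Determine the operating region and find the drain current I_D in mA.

V_SG = V_S − V_G = 2.98 − 1.45 = 1.53 V; V_SD = V_S − V_D = 2.98 − 1.11 = 1.87 V.
V_ov = V_SG − |V_tp| = 1.53 − 0.379 = 1.15 V.
Since V_SD = 1.87 V ≥ V_ov = 1.15 V, the device is in saturation.
I_D = ½ k_p V_ov² (1 + λ V_SD) = 0.5 × 4.5 × 1.15² × (1 + 0.074 × 1.87) = 3.39 mA.

Saturation; I_D = 3.39 mA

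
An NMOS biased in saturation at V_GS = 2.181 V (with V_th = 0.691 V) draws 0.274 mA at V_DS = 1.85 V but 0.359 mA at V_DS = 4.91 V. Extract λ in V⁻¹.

λ = 0.125 V⁻¹

With V_GS fixed, I_D ∝ (1 + λ V_DS) in saturation, so I_D2/I_D1 = (1 + λ V_DS2)/(1 + λ V_DS1).
0.359/0.274 = 1.31 = (1 + 4.91 λ)/(1 + 1.85 λ).
Solving: λ (I_D1 V_DS2 − I_D2 V_DS1) = I_D2 − I_D1, so λ = (0.359 − 0.274) / (0.274 × 4.91 − 0.359 × 1.85) = 0.085 / 0.681 = 0.125 V⁻¹.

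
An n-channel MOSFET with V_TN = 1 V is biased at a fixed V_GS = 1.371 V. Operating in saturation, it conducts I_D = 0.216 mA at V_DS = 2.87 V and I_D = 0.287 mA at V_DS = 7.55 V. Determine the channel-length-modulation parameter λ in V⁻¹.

λ = 0.0880 V⁻¹

With V_GS fixed, I_D ∝ (1 + λ V_DS) in saturation, so I_D2/I_D1 = (1 + λ V_DS2)/(1 + λ V_DS1).
0.287/0.216 = 1.329 = (1 + 7.55 λ)/(1 + 2.87 λ).
Solving: λ (I_D1 V_DS2 − I_D2 V_DS1) = I_D2 − I_D1, so λ = (0.287 − 0.216) / (0.216 × 7.55 − 0.287 × 2.87) = 0.071 / 0.807 = 0.088 V⁻¹.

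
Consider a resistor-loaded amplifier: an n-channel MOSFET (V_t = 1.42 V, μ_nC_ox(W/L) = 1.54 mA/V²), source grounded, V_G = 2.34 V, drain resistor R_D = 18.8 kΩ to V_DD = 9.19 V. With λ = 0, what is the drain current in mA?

I_D = 0.466 mA

V_GS = V_G = 2.34 V, so V_ov = 2.34 − 1.42 = 0.92 V.
Assume saturation: I_D = ½ k_n V_ov² = 0.5 × 1.54 × 0.92² = 0.652 mA, giving V_DS = V_DD − I_D R_D = 9.19 − 0.652 × 18.8 = -3.06 V.
But -3.06 V < V_ov = 0.92 V, so the device is actually in triode.
In triode I_D = k_n[V_ov V_DS − ½ V_DS²] and I_D = (V_DD − V_DS)/R_D. Equating: 14.5 V_DS² − 27.64 V_DS + 9.19 = 0, giving V_DS = 0.429 V (the root below V_ov).
I_D = (9.19 − 0.429) / 18.8 = 0.466 mA.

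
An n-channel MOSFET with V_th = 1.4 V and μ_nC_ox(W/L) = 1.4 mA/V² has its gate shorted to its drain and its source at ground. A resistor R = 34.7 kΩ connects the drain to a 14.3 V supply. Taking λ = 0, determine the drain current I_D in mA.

I_D = 0.351 mA

With gate tied to drain, V_GS = V_DS ≥ V_GS − V_th, so the device is in saturation.
KCL at the drain: ½ k_n (V_GS − V_th)² = (V_DD − V_GS)/R.
Let x = V_GS − 1.4. Then 24.3 x² + x − 12.9 = 0, giving x = 0.708 V (positive root), so V_GS = 2.11 V.
I_D = (V_DD − V_GS)/R = (14.3 − 2.11) / 34.7 = 0.351 mA.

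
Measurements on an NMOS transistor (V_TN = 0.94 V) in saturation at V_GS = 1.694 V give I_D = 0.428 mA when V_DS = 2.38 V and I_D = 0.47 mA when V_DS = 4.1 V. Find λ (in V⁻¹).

With V_GS fixed, I_D ∝ (1 + λ V_DS) in saturation, so I_D2/I_D1 = (1 + λ V_DS2)/(1 + λ V_DS1).
0.47/0.428 = 1.098 = (1 + 4.1 λ)/(1 + 2.38 λ).
Solving: λ (I_D1 V_DS2 − I_D2 V_DS1) = I_D2 − I_D1, so λ = (0.47 − 0.428) / (0.428 × 4.1 − 0.47 × 2.38) = 0.042 / 0.636 = 0.066 V⁻¹.

λ = 0.0660 V⁻¹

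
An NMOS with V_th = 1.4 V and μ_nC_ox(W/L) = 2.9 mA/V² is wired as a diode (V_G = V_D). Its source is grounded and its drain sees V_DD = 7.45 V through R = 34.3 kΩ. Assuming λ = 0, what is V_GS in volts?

V_GS = 1.74 V

With gate tied to drain, V_GS = V_DS ≥ V_GS − V_th, so the device is in saturation.
KCL at the drain: ½ k_n (V_GS − V_th)² = (V_DD − V_GS)/R.
Let x = V_GS − 1.4. Then 49.7 x² + x − 6.05 = 0, giving x = 0.339 V (positive root), so V_GS = 1.74 V.
I_D = (V_DD − V_GS)/R = (7.45 − 1.74) / 34.3 = 0.167 mA.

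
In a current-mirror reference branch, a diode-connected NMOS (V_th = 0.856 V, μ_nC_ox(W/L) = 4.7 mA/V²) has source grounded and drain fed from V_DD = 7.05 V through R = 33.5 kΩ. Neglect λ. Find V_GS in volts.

V_GS = 1.13 V

With gate tied to drain, V_GS = V_DS ≥ V_GS − V_th, so the device is in saturation.
KCL at the drain: ½ k_n (V_GS − V_th)² = (V_DD − V_GS)/R.
Let x = V_GS − 0.856. Then 78.7 x² + x − 6.194 = 0, giving x = 0.274 V (positive root), so V_GS = 1.13 V.
I_D = (V_DD − V_GS)/R = (7.05 − 1.13) / 33.5 = 0.177 mA.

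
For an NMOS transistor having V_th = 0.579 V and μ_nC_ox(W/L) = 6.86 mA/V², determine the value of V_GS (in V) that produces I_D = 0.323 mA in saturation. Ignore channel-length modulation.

V_GS = 0.886 V

In saturation I_D = ½ k_n (V_GS − V_th)², so V_GS − V_th = √(2 I_D / k_n) = √(2 × 0.323 / 6.86) = 0.307 V.
V_GS = 0.579 + 0.307 = 0.886 V.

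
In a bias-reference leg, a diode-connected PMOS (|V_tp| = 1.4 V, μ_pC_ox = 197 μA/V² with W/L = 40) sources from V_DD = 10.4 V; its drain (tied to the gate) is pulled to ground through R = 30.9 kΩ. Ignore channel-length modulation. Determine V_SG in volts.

V_SG = 1.67 V

With gate tied to drain, V_SG = V_SD ≥ V_SG − |V_tp|, so the device is in saturation.
k_p = μ_pC_ox · (W/L) = 7.88 mA/V².
KCL at the drain: ½ k_p (V_SG − |V_tp|)² = (V_DD − V_SG)/R.
Let x = V_SG − 1.4. Then 122 x² + x − 9 = 0, giving x = 0.268 V (positive root), so V_SG = 1.67 V.
I_D = (V_DD − V_SG)/R = (10.4 − 1.67) / 30.9 = 0.283 mA.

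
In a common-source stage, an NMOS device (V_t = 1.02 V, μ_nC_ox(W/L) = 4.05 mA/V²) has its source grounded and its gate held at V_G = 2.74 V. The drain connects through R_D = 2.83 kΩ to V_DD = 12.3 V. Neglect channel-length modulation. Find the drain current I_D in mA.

I_D = 4.08 mA

V_GS = V_G = 2.74 V, so V_ov = 2.74 − 1.02 = 1.72 V.
Assume saturation: I_D = ½ k_n V_ov² = 0.5 × 4.05 × 1.72² = 5.99 mA, giving V_DS = V_DD − I_D R_D = 12.3 − 5.99 × 2.83 = -4.65 V.
But -4.65 V < V_ov = 1.72 V, so the device is actually in triode.
In triode I_D = k_n[V_ov V_DS − ½ V_DS²] and I_D = (V_DD − V_DS)/R_D. Equating: 5.73 V_DS² − 20.71 V_DS + 12.3 = 0, giving V_DS = 0.749 V (the root below V_ov).
I_D = (12.3 − 0.749) / 2.83 = 4.08 mA.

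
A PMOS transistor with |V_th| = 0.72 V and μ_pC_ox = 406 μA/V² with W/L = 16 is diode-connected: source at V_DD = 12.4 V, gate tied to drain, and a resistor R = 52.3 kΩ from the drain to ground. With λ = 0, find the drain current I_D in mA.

With gate tied to drain, V_SG = V_SD ≥ V_SG − |V_th|, so the device is in saturation.
k_p = μ_pC_ox · (W/L) = 6.496 mA/V².
KCL at the drain: ½ k_p (V_SG − |V_th|)² = (V_DD − V_SG)/R.
Let x = V_SG − 0.72. Then 170 x² + x − 11.68 = 0, giving x = 0.259 V (positive root), so V_SG = 0.979 V.
I_D = (V_DD − V_SG)/R = (12.4 − 0.979) / 52.3 = 0.218 mA.

I_D = 0.218 mA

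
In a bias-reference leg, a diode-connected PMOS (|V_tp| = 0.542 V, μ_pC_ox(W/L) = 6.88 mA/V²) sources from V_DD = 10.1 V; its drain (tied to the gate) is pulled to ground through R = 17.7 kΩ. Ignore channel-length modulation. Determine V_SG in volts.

With gate tied to drain, V_SG = V_SD ≥ V_SG − |V_tp|, so the device is in saturation.
KCL at the drain: ½ k_p (V_SG − |V_tp|)² = (V_DD − V_SG)/R.
Let x = V_SG − 0.542. Then 60.9 x² + x − 9.558 = 0, giving x = 0.388 V (positive root), so V_SG = 0.93 V.
I_D = (V_DD − V_SG)/R = (10.1 − 0.93) / 17.7 = 0.518 mA.

V_SG = 0.930 V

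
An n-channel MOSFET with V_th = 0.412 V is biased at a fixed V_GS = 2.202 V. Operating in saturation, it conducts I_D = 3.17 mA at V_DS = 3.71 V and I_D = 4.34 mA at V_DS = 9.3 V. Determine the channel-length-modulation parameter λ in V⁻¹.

With V_GS fixed, I_D ∝ (1 + λ V_DS) in saturation, so I_D2/I_D1 = (1 + λ V_DS2)/(1 + λ V_DS1).
4.34/3.17 = 1.369 = (1 + 9.3 λ)/(1 + 3.71 λ).
Solving: λ (I_D1 V_DS2 − I_D2 V_DS1) = I_D2 − I_D1, so λ = (4.34 − 3.17) / (3.17 × 9.3 − 4.34 × 3.71) = 1.17 / 13.4 = 0.0874 V⁻¹.

λ = 0.0874 V⁻¹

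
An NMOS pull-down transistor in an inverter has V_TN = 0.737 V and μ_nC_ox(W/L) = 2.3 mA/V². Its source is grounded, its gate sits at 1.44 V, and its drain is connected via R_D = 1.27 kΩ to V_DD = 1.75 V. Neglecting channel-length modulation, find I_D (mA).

V_GS = V_G = 1.44 V, so V_ov = 1.44 − 0.737 = 0.703 V.
Assume saturation: I_D = ½ k_n V_ov² = 0.5 × 2.3 × 0.703² = 0.568 mA, giving V_DS = V_DD − I_D R_D = 1.75 − 0.568 × 1.27 = 1.03 V.
V_DS = 1.03 V ≥ V_ov = 0.703 V, confirming saturation.

I_D = 0.568 mA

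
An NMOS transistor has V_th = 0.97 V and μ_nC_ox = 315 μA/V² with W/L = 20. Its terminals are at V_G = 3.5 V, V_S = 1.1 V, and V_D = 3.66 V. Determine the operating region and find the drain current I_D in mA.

V_GS = V_G − V_S = 3.5 − 1.1 = 2.4 V; V_DS = V_D − V_S = 3.66 − 1.1 = 2.56 V.
k_n = μ_nC_ox · (W/L) = 6.3 mA/V².
V_ov = V_GS − V_th = 2.4 − 0.97 = 1.43 V.
Since V_DS = 2.56 V ≥ V_ov = 1.43 V, the device is in saturation.
I_D = ½ k_n V_ov² = 0.5 × 6.3 × 1.43² = 6.44 mA.

Saturation; I_D = 6.44 mA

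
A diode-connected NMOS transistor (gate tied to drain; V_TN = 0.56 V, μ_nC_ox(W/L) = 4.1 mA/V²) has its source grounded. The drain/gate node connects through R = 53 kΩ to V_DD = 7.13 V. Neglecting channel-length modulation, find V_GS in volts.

With gate tied to drain, V_GS = V_DS ≥ V_GS − V_TN, so the device is in saturation.
KCL at the drain: ½ k_n (V_GS − V_TN)² = (V_DD − V_GS)/R.
Let x = V_GS − 0.56. Then 109 x² + x − 6.57 = 0, giving x = 0.241 V (positive root), so V_GS = 0.801 V.
I_D = (V_DD − V_GS)/R = (7.13 − 0.801) / 53 = 0.119 mA.

V_GS = 0.801 V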